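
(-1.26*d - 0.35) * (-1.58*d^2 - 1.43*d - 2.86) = 1.9908*d^3 + 2.3548*d^2 + 4.1041*d + 1.001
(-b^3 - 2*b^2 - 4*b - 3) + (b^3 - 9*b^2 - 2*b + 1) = -11*b^2 - 6*b - 2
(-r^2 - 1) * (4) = -4*r^2 - 4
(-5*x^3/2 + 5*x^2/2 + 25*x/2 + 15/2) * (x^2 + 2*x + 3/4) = -5*x^5/2 - 5*x^4/2 + 125*x^3/8 + 275*x^2/8 + 195*x/8 + 45/8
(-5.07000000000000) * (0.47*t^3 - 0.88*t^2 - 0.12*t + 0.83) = -2.3829*t^3 + 4.4616*t^2 + 0.6084*t - 4.2081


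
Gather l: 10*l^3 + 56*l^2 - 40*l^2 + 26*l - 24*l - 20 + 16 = 10*l^3 + 16*l^2 + 2*l - 4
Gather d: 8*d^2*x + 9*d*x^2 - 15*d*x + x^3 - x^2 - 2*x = 8*d^2*x + d*(9*x^2 - 15*x) + x^3 - x^2 - 2*x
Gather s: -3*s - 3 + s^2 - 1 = s^2 - 3*s - 4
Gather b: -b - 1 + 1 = -b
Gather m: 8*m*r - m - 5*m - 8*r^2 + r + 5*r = m*(8*r - 6) - 8*r^2 + 6*r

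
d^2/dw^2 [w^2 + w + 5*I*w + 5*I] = 2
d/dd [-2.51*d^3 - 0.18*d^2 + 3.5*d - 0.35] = -7.53*d^2 - 0.36*d + 3.5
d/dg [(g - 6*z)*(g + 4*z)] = 2*g - 2*z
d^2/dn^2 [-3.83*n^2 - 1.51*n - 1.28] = -7.66000000000000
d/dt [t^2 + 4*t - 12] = 2*t + 4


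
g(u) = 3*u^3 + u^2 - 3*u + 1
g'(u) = 9*u^2 + 2*u - 3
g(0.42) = 0.14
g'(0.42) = -0.57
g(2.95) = 77.87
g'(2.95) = 81.22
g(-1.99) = -12.71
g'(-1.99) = 28.66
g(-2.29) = -22.91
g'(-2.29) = 39.62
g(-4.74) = -281.80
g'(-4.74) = 189.73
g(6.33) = 782.99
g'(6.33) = 370.28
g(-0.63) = 2.54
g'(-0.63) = -0.69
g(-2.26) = -21.74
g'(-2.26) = 38.45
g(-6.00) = -593.00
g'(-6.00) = 309.00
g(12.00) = 5293.00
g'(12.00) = 1317.00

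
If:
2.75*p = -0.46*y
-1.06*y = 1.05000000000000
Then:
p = 0.17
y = -0.99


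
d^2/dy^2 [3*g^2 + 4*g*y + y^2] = 2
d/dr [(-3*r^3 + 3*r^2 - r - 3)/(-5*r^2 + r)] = (15*r^4 - 6*r^3 - 2*r^2 - 30*r + 3)/(r^2*(25*r^2 - 10*r + 1))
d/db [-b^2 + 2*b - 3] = 2 - 2*b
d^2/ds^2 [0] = 0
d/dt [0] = 0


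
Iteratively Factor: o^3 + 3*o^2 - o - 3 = (o + 1)*(o^2 + 2*o - 3) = (o - 1)*(o + 1)*(o + 3)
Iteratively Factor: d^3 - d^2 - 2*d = (d + 1)*(d^2 - 2*d) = d*(d + 1)*(d - 2)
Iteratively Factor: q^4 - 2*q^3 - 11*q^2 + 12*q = (q - 1)*(q^3 - q^2 - 12*q) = (q - 1)*(q + 3)*(q^2 - 4*q) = (q - 4)*(q - 1)*(q + 3)*(q)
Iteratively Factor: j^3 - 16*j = (j)*(j^2 - 16) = j*(j - 4)*(j + 4)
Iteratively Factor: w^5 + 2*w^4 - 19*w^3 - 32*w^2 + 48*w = (w)*(w^4 + 2*w^3 - 19*w^2 - 32*w + 48) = w*(w - 4)*(w^3 + 6*w^2 + 5*w - 12) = w*(w - 4)*(w + 4)*(w^2 + 2*w - 3) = w*(w - 4)*(w + 3)*(w + 4)*(w - 1)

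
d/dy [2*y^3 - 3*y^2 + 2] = 6*y*(y - 1)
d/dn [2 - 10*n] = -10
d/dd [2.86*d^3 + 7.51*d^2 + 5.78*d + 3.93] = 8.58*d^2 + 15.02*d + 5.78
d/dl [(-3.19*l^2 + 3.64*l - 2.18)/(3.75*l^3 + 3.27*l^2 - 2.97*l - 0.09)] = (11.9625*l^4 - 27.3*l^3 + 22.0965*l^2 + 14.8314*l - 6.8022)/(14.0625*l^6 + 24.525*l^5 - 11.5821*l^4 - 20.0988*l^3 + 8.2323*l^2 + 0.5346*l + 0.0081)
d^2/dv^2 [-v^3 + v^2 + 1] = 2 - 6*v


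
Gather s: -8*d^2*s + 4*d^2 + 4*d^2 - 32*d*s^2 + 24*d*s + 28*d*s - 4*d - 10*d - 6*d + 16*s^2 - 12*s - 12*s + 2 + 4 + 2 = 8*d^2 - 20*d + s^2*(16 - 32*d) + s*(-8*d^2 + 52*d - 24) + 8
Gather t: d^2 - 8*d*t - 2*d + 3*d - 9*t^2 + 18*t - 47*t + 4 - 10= d^2 + d - 9*t^2 + t*(-8*d - 29) - 6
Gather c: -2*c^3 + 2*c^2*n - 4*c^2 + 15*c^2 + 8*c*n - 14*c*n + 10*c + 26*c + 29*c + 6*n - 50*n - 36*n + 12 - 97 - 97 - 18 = -2*c^3 + c^2*(2*n + 11) + c*(65 - 6*n) - 80*n - 200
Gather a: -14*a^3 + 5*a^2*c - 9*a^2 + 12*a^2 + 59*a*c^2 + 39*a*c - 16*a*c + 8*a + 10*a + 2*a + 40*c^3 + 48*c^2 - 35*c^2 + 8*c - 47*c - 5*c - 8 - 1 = -14*a^3 + a^2*(5*c + 3) + a*(59*c^2 + 23*c + 20) + 40*c^3 + 13*c^2 - 44*c - 9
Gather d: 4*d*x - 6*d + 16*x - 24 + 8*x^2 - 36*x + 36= d*(4*x - 6) + 8*x^2 - 20*x + 12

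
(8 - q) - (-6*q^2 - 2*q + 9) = 6*q^2 + q - 1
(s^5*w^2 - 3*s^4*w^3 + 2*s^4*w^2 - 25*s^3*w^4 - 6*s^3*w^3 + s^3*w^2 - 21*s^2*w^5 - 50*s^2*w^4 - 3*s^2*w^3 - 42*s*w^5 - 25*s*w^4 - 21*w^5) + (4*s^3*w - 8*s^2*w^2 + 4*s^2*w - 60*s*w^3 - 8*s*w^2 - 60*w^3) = s^5*w^2 - 3*s^4*w^3 + 2*s^4*w^2 - 25*s^3*w^4 - 6*s^3*w^3 + s^3*w^2 + 4*s^3*w - 21*s^2*w^5 - 50*s^2*w^4 - 3*s^2*w^3 - 8*s^2*w^2 + 4*s^2*w - 42*s*w^5 - 25*s*w^4 - 60*s*w^3 - 8*s*w^2 - 21*w^5 - 60*w^3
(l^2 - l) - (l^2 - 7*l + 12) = 6*l - 12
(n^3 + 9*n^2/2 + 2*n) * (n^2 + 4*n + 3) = n^5 + 17*n^4/2 + 23*n^3 + 43*n^2/2 + 6*n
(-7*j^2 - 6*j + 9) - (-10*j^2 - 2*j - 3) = 3*j^2 - 4*j + 12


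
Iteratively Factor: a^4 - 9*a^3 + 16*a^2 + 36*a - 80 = (a - 4)*(a^3 - 5*a^2 - 4*a + 20) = (a - 5)*(a - 4)*(a^2 - 4) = (a - 5)*(a - 4)*(a + 2)*(a - 2)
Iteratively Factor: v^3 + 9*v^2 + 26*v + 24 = (v + 3)*(v^2 + 6*v + 8) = (v + 3)*(v + 4)*(v + 2)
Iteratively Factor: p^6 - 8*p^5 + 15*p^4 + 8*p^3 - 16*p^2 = (p - 1)*(p^5 - 7*p^4 + 8*p^3 + 16*p^2) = p*(p - 1)*(p^4 - 7*p^3 + 8*p^2 + 16*p) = p*(p - 1)*(p + 1)*(p^3 - 8*p^2 + 16*p) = p*(p - 4)*(p - 1)*(p + 1)*(p^2 - 4*p) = p*(p - 4)^2*(p - 1)*(p + 1)*(p)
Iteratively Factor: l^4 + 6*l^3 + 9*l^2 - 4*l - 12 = (l + 2)*(l^3 + 4*l^2 + l - 6) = (l - 1)*(l + 2)*(l^2 + 5*l + 6) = (l - 1)*(l + 2)*(l + 3)*(l + 2)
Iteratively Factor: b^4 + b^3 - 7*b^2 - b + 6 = (b - 1)*(b^3 + 2*b^2 - 5*b - 6) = (b - 1)*(b + 3)*(b^2 - b - 2) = (b - 1)*(b + 1)*(b + 3)*(b - 2)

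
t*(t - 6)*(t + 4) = t^3 - 2*t^2 - 24*t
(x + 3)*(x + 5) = x^2 + 8*x + 15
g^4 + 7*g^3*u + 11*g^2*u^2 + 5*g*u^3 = g*(g + u)^2*(g + 5*u)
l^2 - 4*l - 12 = (l - 6)*(l + 2)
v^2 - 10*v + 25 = (v - 5)^2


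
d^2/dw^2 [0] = 0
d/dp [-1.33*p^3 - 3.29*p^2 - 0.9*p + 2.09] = -3.99*p^2 - 6.58*p - 0.9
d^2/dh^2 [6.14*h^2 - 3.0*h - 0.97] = 12.2800000000000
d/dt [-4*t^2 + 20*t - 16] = 20 - 8*t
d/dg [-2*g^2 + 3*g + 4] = 3 - 4*g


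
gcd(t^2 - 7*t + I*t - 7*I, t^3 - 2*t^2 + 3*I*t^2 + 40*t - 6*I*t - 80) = 1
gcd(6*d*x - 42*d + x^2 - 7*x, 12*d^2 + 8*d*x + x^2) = 6*d + x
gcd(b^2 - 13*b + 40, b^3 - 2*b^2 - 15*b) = b - 5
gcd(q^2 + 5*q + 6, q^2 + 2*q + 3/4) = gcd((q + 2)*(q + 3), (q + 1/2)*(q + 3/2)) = 1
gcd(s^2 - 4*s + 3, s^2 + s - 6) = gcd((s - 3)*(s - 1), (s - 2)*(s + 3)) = 1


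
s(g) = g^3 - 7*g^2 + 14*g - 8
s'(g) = 3*g^2 - 14*g + 14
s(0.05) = -7.32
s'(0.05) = 13.31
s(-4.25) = -270.70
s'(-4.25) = 127.69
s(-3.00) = -140.00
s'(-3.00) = 83.00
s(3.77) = -1.13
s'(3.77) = 3.86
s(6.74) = 74.55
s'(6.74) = 55.92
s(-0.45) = -15.81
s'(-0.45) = 20.91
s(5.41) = 21.20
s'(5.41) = 26.06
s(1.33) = 0.59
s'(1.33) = 0.69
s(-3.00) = -140.00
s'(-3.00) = 83.00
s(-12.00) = -2912.00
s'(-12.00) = 614.00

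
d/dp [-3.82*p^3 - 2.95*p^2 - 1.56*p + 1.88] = -11.46*p^2 - 5.9*p - 1.56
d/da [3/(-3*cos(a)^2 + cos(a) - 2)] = 3*(1 - 6*cos(a))*sin(a)/(3*sin(a)^2 + cos(a) - 5)^2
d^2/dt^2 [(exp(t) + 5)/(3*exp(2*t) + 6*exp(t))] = (exp(3*t) + 18*exp(2*t) + 30*exp(t) + 20)*exp(-t)/(3*(exp(3*t) + 6*exp(2*t) + 12*exp(t) + 8))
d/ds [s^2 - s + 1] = 2*s - 1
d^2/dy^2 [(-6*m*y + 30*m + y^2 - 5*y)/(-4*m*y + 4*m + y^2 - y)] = 2*((4*m - 2*y + 1)^2*(6*m*y - 30*m - y^2 + 5*y) - (4*m*y - 4*m - y^2 + y)^2 + (4*m*y - 4*m - y^2 + y)*(6*m*y - 30*m - y^2 + 5*y - (4*m - 2*y + 1)*(6*m - 2*y + 5)))/(4*m*y - 4*m - y^2 + y)^3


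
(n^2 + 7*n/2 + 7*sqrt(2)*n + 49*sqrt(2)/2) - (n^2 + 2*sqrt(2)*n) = 7*n/2 + 5*sqrt(2)*n + 49*sqrt(2)/2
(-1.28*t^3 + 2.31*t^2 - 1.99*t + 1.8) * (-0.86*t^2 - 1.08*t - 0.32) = 1.1008*t^5 - 0.6042*t^4 - 0.3738*t^3 - 0.138*t^2 - 1.3072*t - 0.576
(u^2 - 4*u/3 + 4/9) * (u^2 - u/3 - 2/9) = u^4 - 5*u^3/3 + 2*u^2/3 + 4*u/27 - 8/81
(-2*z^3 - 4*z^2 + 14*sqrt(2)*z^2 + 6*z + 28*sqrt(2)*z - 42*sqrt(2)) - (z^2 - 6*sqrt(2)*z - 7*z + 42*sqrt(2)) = -2*z^3 - 5*z^2 + 14*sqrt(2)*z^2 + 13*z + 34*sqrt(2)*z - 84*sqrt(2)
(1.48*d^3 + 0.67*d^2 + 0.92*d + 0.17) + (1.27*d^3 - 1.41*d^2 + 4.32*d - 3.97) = 2.75*d^3 - 0.74*d^2 + 5.24*d - 3.8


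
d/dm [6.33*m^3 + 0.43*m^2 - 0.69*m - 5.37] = 18.99*m^2 + 0.86*m - 0.69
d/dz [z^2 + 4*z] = 2*z + 4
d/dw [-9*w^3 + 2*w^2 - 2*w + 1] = -27*w^2 + 4*w - 2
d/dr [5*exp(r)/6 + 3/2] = 5*exp(r)/6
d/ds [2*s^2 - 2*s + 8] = 4*s - 2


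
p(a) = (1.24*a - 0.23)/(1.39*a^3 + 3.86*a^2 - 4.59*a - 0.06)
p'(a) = (1.24*a - 0.23)*(-4.17*a^2 - 7.72*a + 4.59)/(1.39*a^3 + 3.86*a^2 - 4.59*a - 0.06)^2 + 1.24/(1.39*a^3 + 3.86*a^2 - 4.59*a - 0.06)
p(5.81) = 0.02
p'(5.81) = -0.01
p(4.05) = 0.03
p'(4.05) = -0.02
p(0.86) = -3.12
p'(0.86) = -64.21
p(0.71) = -0.74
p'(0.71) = -3.96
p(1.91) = 0.14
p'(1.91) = -0.16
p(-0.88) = -0.22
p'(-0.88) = -0.09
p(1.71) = 0.18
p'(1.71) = -0.25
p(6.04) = 0.02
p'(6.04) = -0.01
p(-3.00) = -0.36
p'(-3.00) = 0.44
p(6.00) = 0.02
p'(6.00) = -0.01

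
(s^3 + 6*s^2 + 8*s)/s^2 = s + 6 + 8/s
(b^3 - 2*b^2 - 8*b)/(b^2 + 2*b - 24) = b*(b + 2)/(b + 6)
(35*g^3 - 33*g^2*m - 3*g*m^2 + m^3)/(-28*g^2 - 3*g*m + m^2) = (-5*g^2 + 4*g*m + m^2)/(4*g + m)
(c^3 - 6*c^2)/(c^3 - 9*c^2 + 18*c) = c/(c - 3)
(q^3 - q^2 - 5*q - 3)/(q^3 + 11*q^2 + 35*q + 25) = (q^2 - 2*q - 3)/(q^2 + 10*q + 25)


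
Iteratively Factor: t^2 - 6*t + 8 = (t - 2)*(t - 4)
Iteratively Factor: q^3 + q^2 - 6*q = (q - 2)*(q^2 + 3*q) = q*(q - 2)*(q + 3)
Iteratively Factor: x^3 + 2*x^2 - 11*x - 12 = (x - 3)*(x^2 + 5*x + 4) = (x - 3)*(x + 4)*(x + 1)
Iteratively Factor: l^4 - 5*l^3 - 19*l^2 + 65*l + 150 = (l - 5)*(l^3 - 19*l - 30) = (l - 5)^2*(l^2 + 5*l + 6) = (l - 5)^2*(l + 3)*(l + 2)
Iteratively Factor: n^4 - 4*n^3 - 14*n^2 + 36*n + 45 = (n - 3)*(n^3 - n^2 - 17*n - 15) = (n - 3)*(n + 3)*(n^2 - 4*n - 5) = (n - 5)*(n - 3)*(n + 3)*(n + 1)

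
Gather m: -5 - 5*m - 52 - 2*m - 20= -7*m - 77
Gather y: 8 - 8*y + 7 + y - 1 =14 - 7*y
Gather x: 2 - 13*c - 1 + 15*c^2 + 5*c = 15*c^2 - 8*c + 1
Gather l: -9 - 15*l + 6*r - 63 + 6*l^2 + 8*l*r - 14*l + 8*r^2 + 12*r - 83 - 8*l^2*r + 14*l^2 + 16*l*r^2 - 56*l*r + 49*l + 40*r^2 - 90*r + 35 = l^2*(20 - 8*r) + l*(16*r^2 - 48*r + 20) + 48*r^2 - 72*r - 120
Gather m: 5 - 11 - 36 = -42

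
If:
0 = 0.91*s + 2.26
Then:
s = -2.48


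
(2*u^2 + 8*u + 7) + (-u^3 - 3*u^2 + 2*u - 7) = -u^3 - u^2 + 10*u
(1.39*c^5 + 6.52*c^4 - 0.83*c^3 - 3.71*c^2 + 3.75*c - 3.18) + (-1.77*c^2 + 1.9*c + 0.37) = 1.39*c^5 + 6.52*c^4 - 0.83*c^3 - 5.48*c^2 + 5.65*c - 2.81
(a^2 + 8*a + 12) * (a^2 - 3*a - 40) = a^4 + 5*a^3 - 52*a^2 - 356*a - 480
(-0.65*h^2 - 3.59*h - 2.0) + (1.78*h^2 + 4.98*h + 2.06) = 1.13*h^2 + 1.39*h + 0.0600000000000001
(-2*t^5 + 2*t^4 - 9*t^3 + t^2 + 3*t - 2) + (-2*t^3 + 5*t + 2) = -2*t^5 + 2*t^4 - 11*t^3 + t^2 + 8*t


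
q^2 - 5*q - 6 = (q - 6)*(q + 1)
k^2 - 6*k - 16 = (k - 8)*(k + 2)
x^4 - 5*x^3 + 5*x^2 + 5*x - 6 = (x - 3)*(x - 2)*(x - 1)*(x + 1)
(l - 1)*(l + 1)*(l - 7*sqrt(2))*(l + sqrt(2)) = l^4 - 6*sqrt(2)*l^3 - 15*l^2 + 6*sqrt(2)*l + 14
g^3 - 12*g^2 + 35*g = g*(g - 7)*(g - 5)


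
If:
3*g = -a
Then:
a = -3*g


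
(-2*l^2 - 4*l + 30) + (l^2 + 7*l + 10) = -l^2 + 3*l + 40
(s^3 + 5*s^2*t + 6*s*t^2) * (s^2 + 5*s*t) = s^5 + 10*s^4*t + 31*s^3*t^2 + 30*s^2*t^3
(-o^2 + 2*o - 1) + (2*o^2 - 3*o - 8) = o^2 - o - 9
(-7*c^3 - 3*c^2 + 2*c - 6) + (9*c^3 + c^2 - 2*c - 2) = 2*c^3 - 2*c^2 - 8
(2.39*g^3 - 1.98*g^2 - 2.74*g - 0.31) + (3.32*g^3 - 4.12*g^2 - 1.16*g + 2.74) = 5.71*g^3 - 6.1*g^2 - 3.9*g + 2.43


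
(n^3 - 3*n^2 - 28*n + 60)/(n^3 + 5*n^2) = 1 - 8/n + 12/n^2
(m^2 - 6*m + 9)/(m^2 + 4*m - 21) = (m - 3)/(m + 7)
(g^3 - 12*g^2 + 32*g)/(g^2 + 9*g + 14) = g*(g^2 - 12*g + 32)/(g^2 + 9*g + 14)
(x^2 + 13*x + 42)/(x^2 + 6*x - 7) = (x + 6)/(x - 1)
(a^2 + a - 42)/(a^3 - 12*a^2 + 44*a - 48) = (a + 7)/(a^2 - 6*a + 8)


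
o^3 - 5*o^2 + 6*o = o*(o - 3)*(o - 2)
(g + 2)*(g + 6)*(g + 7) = g^3 + 15*g^2 + 68*g + 84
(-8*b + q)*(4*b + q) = -32*b^2 - 4*b*q + q^2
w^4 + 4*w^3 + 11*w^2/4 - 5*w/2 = w*(w - 1/2)*(w + 2)*(w + 5/2)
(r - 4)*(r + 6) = r^2 + 2*r - 24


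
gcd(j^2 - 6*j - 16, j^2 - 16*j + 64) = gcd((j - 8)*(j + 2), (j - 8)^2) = j - 8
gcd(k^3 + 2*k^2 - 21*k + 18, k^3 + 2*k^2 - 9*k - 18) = k - 3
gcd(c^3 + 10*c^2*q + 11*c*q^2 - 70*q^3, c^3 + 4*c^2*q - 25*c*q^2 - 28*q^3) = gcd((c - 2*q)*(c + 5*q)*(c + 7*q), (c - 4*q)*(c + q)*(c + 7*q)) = c + 7*q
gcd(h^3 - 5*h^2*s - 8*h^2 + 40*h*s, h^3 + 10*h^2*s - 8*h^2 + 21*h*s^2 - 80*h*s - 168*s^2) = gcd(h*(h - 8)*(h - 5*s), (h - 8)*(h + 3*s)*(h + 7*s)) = h - 8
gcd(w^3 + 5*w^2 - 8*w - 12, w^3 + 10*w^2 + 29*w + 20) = w + 1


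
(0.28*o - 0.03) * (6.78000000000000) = 1.8984*o - 0.2034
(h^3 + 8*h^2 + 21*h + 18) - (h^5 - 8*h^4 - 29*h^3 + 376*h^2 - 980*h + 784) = -h^5 + 8*h^4 + 30*h^3 - 368*h^2 + 1001*h - 766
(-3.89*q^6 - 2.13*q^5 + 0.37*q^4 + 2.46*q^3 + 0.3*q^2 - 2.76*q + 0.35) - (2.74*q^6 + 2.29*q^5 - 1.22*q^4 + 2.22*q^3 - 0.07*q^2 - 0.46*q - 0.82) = -6.63*q^6 - 4.42*q^5 + 1.59*q^4 + 0.24*q^3 + 0.37*q^2 - 2.3*q + 1.17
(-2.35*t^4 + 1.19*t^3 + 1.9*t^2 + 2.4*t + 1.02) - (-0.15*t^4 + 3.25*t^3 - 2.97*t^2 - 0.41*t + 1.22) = -2.2*t^4 - 2.06*t^3 + 4.87*t^2 + 2.81*t - 0.2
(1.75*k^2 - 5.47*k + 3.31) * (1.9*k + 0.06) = 3.325*k^3 - 10.288*k^2 + 5.9608*k + 0.1986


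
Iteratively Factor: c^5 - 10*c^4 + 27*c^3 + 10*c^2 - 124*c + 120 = (c + 2)*(c^4 - 12*c^3 + 51*c^2 - 92*c + 60) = (c - 5)*(c + 2)*(c^3 - 7*c^2 + 16*c - 12) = (c - 5)*(c - 3)*(c + 2)*(c^2 - 4*c + 4) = (c - 5)*(c - 3)*(c - 2)*(c + 2)*(c - 2)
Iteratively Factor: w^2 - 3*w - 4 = (w - 4)*(w + 1)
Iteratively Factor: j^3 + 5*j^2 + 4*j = (j + 4)*(j^2 + j) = j*(j + 4)*(j + 1)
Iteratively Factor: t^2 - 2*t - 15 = (t + 3)*(t - 5)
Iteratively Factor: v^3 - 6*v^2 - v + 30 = (v + 2)*(v^2 - 8*v + 15) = (v - 5)*(v + 2)*(v - 3)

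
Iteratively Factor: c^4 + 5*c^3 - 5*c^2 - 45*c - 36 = (c + 3)*(c^3 + 2*c^2 - 11*c - 12) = (c - 3)*(c + 3)*(c^2 + 5*c + 4) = (c - 3)*(c + 1)*(c + 3)*(c + 4)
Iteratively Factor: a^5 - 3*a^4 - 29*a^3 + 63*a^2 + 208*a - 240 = (a - 4)*(a^4 + a^3 - 25*a^2 - 37*a + 60) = (a - 4)*(a + 4)*(a^3 - 3*a^2 - 13*a + 15) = (a - 4)*(a + 3)*(a + 4)*(a^2 - 6*a + 5) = (a - 5)*(a - 4)*(a + 3)*(a + 4)*(a - 1)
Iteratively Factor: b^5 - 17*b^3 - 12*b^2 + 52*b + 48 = (b + 3)*(b^4 - 3*b^3 - 8*b^2 + 12*b + 16) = (b - 4)*(b + 3)*(b^3 + b^2 - 4*b - 4) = (b - 4)*(b + 1)*(b + 3)*(b^2 - 4) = (b - 4)*(b - 2)*(b + 1)*(b + 3)*(b + 2)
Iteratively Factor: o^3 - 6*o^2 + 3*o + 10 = (o - 2)*(o^2 - 4*o - 5) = (o - 2)*(o + 1)*(o - 5)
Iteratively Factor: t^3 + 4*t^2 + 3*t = (t + 1)*(t^2 + 3*t) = t*(t + 1)*(t + 3)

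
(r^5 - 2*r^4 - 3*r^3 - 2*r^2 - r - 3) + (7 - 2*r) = r^5 - 2*r^4 - 3*r^3 - 2*r^2 - 3*r + 4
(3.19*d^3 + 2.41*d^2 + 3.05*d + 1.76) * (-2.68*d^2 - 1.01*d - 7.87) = -8.5492*d^5 - 9.6807*d^4 - 35.7134*d^3 - 26.764*d^2 - 25.7811*d - 13.8512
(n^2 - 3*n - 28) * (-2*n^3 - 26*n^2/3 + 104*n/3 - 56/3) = -2*n^5 - 8*n^4/3 + 350*n^3/3 + 120*n^2 - 2744*n/3 + 1568/3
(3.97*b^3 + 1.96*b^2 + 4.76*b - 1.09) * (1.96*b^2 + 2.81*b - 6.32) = 7.7812*b^5 + 14.9973*b^4 - 10.2532*b^3 - 1.148*b^2 - 33.1461*b + 6.8888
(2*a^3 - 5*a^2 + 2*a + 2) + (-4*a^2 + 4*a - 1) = 2*a^3 - 9*a^2 + 6*a + 1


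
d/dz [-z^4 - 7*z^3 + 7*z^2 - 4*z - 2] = -4*z^3 - 21*z^2 + 14*z - 4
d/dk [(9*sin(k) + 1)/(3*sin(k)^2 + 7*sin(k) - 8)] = (-6*sin(k) + 27*cos(k)^2 - 106)*cos(k)/(3*sin(k)^2 + 7*sin(k) - 8)^2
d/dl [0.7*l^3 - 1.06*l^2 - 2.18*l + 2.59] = 2.1*l^2 - 2.12*l - 2.18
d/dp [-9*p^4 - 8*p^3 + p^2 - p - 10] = -36*p^3 - 24*p^2 + 2*p - 1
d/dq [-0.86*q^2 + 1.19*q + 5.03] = 1.19 - 1.72*q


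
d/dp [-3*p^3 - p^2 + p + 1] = -9*p^2 - 2*p + 1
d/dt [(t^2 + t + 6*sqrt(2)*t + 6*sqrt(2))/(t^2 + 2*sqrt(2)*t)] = (-4*sqrt(2)*t^2 - t^2 - 12*sqrt(2)*t - 24)/(t^2*(t^2 + 4*sqrt(2)*t + 8))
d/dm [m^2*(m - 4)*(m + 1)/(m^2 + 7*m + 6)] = 2*m*(m^2 + 7*m - 24)/(m^2 + 12*m + 36)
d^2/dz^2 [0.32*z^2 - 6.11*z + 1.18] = 0.640000000000000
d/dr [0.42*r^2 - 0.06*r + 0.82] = 0.84*r - 0.06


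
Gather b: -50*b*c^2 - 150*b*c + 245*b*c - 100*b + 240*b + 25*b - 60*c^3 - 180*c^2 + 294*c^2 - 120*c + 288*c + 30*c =b*(-50*c^2 + 95*c + 165) - 60*c^3 + 114*c^2 + 198*c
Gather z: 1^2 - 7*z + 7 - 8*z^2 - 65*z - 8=-8*z^2 - 72*z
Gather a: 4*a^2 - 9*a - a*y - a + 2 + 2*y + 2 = 4*a^2 + a*(-y - 10) + 2*y + 4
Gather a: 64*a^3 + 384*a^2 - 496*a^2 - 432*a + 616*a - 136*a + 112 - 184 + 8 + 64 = 64*a^3 - 112*a^2 + 48*a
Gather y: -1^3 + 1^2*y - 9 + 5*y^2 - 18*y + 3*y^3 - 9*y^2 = 3*y^3 - 4*y^2 - 17*y - 10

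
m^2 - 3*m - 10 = (m - 5)*(m + 2)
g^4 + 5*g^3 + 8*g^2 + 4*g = g*(g + 1)*(g + 2)^2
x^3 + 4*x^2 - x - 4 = (x - 1)*(x + 1)*(x + 4)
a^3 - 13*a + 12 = (a - 3)*(a - 1)*(a + 4)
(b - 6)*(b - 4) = b^2 - 10*b + 24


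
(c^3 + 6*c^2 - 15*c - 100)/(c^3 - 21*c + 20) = (c + 5)/(c - 1)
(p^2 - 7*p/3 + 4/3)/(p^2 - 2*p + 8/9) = 3*(p - 1)/(3*p - 2)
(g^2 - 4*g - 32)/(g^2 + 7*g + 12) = (g - 8)/(g + 3)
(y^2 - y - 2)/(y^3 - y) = (y - 2)/(y*(y - 1))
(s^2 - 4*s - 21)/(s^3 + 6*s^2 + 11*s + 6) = (s - 7)/(s^2 + 3*s + 2)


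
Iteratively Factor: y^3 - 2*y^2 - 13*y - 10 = (y - 5)*(y^2 + 3*y + 2) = (y - 5)*(y + 2)*(y + 1)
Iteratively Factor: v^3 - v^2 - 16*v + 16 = (v + 4)*(v^2 - 5*v + 4) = (v - 1)*(v + 4)*(v - 4)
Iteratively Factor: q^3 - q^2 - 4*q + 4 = (q - 2)*(q^2 + q - 2) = (q - 2)*(q - 1)*(q + 2)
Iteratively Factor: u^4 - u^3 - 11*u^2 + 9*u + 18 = (u - 2)*(u^3 + u^2 - 9*u - 9) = (u - 2)*(u + 3)*(u^2 - 2*u - 3) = (u - 3)*(u - 2)*(u + 3)*(u + 1)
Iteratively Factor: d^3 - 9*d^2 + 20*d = (d - 4)*(d^2 - 5*d) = d*(d - 4)*(d - 5)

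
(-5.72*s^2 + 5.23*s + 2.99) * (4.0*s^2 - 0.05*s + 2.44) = -22.88*s^4 + 21.206*s^3 - 2.2583*s^2 + 12.6117*s + 7.2956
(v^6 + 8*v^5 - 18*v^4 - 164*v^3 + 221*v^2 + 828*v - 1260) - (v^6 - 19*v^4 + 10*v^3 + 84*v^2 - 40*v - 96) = 8*v^5 + v^4 - 174*v^3 + 137*v^2 + 868*v - 1164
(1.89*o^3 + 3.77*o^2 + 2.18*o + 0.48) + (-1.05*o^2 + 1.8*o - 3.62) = 1.89*o^3 + 2.72*o^2 + 3.98*o - 3.14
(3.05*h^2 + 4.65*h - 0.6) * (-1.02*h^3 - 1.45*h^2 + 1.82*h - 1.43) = -3.111*h^5 - 9.1655*h^4 - 0.5795*h^3 + 4.9715*h^2 - 7.7415*h + 0.858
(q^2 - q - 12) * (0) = 0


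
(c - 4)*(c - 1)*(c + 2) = c^3 - 3*c^2 - 6*c + 8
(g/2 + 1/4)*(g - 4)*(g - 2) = g^3/2 - 11*g^2/4 + 5*g/2 + 2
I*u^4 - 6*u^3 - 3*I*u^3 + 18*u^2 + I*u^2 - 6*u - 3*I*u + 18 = (u - 3)*(u + I)*(u + 6*I)*(I*u + 1)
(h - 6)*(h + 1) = h^2 - 5*h - 6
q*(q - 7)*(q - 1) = q^3 - 8*q^2 + 7*q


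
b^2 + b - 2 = (b - 1)*(b + 2)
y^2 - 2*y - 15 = (y - 5)*(y + 3)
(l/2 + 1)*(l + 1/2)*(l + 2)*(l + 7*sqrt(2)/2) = l^4/2 + 9*l^3/4 + 7*sqrt(2)*l^3/4 + 3*l^2 + 63*sqrt(2)*l^2/8 + l + 21*sqrt(2)*l/2 + 7*sqrt(2)/2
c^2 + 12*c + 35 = (c + 5)*(c + 7)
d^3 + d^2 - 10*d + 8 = (d - 2)*(d - 1)*(d + 4)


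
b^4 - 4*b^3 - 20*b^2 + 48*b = b*(b - 6)*(b - 2)*(b + 4)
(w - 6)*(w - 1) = w^2 - 7*w + 6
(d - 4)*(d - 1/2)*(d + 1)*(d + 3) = d^4 - d^3/2 - 13*d^2 - 11*d/2 + 6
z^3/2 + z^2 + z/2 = z*(z/2 + 1/2)*(z + 1)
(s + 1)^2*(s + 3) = s^3 + 5*s^2 + 7*s + 3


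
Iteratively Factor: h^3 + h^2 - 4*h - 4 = (h + 1)*(h^2 - 4) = (h + 1)*(h + 2)*(h - 2)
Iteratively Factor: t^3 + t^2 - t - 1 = (t + 1)*(t^2 - 1) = (t + 1)^2*(t - 1)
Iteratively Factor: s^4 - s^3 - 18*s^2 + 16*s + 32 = (s + 4)*(s^3 - 5*s^2 + 2*s + 8) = (s - 4)*(s + 4)*(s^2 - s - 2) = (s - 4)*(s - 2)*(s + 4)*(s + 1)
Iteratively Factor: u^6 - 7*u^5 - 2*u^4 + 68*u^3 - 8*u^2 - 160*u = (u - 5)*(u^5 - 2*u^4 - 12*u^3 + 8*u^2 + 32*u) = (u - 5)*(u - 2)*(u^4 - 12*u^2 - 16*u) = (u - 5)*(u - 2)*(u + 2)*(u^3 - 2*u^2 - 8*u) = (u - 5)*(u - 2)*(u + 2)^2*(u^2 - 4*u) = (u - 5)*(u - 4)*(u - 2)*(u + 2)^2*(u)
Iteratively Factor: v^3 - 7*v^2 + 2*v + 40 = (v - 5)*(v^2 - 2*v - 8) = (v - 5)*(v + 2)*(v - 4)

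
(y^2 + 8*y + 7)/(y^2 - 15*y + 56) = (y^2 + 8*y + 7)/(y^2 - 15*y + 56)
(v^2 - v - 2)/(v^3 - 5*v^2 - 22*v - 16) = (v - 2)/(v^2 - 6*v - 16)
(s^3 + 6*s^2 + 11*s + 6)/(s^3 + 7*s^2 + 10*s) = (s^2 + 4*s + 3)/(s*(s + 5))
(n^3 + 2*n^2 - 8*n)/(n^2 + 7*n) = (n^2 + 2*n - 8)/(n + 7)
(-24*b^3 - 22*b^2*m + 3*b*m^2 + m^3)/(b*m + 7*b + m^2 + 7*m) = (-24*b^2 + 2*b*m + m^2)/(m + 7)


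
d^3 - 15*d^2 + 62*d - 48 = (d - 8)*(d - 6)*(d - 1)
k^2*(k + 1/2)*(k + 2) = k^4 + 5*k^3/2 + k^2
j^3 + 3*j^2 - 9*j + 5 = (j - 1)^2*(j + 5)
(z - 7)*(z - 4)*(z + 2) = z^3 - 9*z^2 + 6*z + 56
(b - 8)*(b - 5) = b^2 - 13*b + 40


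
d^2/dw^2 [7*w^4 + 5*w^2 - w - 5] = 84*w^2 + 10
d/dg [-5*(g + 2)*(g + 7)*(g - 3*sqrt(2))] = -15*g^2 - 90*g + 30*sqrt(2)*g - 70 + 135*sqrt(2)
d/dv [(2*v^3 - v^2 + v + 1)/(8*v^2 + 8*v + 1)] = (16*v^4 + 32*v^3 - 10*v^2 - 18*v - 7)/(64*v^4 + 128*v^3 + 80*v^2 + 16*v + 1)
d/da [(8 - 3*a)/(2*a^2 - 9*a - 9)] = (6*a^2 - 32*a + 99)/(4*a^4 - 36*a^3 + 45*a^2 + 162*a + 81)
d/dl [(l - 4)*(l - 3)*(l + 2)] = 3*l^2 - 10*l - 2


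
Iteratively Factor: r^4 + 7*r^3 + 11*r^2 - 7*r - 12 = (r - 1)*(r^3 + 8*r^2 + 19*r + 12) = (r - 1)*(r + 1)*(r^2 + 7*r + 12) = (r - 1)*(r + 1)*(r + 4)*(r + 3)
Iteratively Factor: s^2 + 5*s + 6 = (s + 3)*(s + 2)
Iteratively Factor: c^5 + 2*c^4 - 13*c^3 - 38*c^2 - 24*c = (c + 2)*(c^4 - 13*c^2 - 12*c) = (c + 1)*(c + 2)*(c^3 - c^2 - 12*c) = (c + 1)*(c + 2)*(c + 3)*(c^2 - 4*c) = c*(c + 1)*(c + 2)*(c + 3)*(c - 4)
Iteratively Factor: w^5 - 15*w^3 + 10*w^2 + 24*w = (w - 2)*(w^4 + 2*w^3 - 11*w^2 - 12*w) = (w - 2)*(w + 1)*(w^3 + w^2 - 12*w) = w*(w - 2)*(w + 1)*(w^2 + w - 12) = w*(w - 2)*(w + 1)*(w + 4)*(w - 3)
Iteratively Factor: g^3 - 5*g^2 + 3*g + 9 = (g - 3)*(g^2 - 2*g - 3) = (g - 3)*(g + 1)*(g - 3)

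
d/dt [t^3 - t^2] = t*(3*t - 2)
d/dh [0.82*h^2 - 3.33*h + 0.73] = 1.64*h - 3.33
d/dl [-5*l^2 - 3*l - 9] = -10*l - 3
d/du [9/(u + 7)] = -9/(u + 7)^2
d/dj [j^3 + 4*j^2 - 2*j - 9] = 3*j^2 + 8*j - 2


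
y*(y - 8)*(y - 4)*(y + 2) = y^4 - 10*y^3 + 8*y^2 + 64*y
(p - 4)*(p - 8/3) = p^2 - 20*p/3 + 32/3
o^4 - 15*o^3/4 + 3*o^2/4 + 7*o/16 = o*(o - 7/2)*(o - 1/2)*(o + 1/4)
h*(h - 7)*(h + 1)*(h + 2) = h^4 - 4*h^3 - 19*h^2 - 14*h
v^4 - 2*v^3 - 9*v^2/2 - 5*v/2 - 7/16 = (v - 7/2)*(v + 1/2)^3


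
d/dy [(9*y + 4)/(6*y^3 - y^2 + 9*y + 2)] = (54*y^3 - 9*y^2 + 81*y - (9*y + 4)*(18*y^2 - 2*y + 9) + 18)/(6*y^3 - y^2 + 9*y + 2)^2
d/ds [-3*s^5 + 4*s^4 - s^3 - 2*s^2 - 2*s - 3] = -15*s^4 + 16*s^3 - 3*s^2 - 4*s - 2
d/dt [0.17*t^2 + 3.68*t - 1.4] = 0.34*t + 3.68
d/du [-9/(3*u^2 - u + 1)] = 9*(6*u - 1)/(3*u^2 - u + 1)^2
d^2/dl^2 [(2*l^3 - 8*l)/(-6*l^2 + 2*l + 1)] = 4*(134*l^3 - 6*l^2 + 69*l - 8)/(216*l^6 - 216*l^5 - 36*l^4 + 64*l^3 + 6*l^2 - 6*l - 1)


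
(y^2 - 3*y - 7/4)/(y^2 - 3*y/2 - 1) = (y - 7/2)/(y - 2)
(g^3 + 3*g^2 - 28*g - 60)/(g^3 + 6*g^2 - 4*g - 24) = (g - 5)/(g - 2)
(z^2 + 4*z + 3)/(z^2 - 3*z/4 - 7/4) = 4*(z + 3)/(4*z - 7)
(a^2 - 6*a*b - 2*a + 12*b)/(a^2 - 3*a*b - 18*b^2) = (a - 2)/(a + 3*b)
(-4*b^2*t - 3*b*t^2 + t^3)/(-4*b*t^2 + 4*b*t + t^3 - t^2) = (b + t)/(t - 1)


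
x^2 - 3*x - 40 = (x - 8)*(x + 5)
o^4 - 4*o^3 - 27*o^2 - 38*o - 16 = (o - 8)*(o + 1)^2*(o + 2)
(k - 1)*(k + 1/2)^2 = k^3 - 3*k/4 - 1/4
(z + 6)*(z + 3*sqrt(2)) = z^2 + 3*sqrt(2)*z + 6*z + 18*sqrt(2)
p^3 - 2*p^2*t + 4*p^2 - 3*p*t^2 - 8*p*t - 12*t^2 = (p + 4)*(p - 3*t)*(p + t)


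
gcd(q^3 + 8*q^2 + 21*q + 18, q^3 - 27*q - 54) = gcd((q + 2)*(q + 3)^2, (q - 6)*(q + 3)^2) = q^2 + 6*q + 9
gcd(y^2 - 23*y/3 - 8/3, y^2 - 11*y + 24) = y - 8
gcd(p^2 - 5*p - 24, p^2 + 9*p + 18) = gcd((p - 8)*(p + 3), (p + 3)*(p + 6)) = p + 3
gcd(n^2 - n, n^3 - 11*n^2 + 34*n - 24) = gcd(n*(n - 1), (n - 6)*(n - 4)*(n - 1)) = n - 1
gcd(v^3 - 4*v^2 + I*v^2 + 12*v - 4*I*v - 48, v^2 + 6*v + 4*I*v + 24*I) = v + 4*I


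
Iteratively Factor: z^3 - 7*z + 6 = (z + 3)*(z^2 - 3*z + 2) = (z - 1)*(z + 3)*(z - 2)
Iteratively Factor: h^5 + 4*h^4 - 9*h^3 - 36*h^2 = (h)*(h^4 + 4*h^3 - 9*h^2 - 36*h) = h*(h - 3)*(h^3 + 7*h^2 + 12*h) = h*(h - 3)*(h + 4)*(h^2 + 3*h) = h^2*(h - 3)*(h + 4)*(h + 3)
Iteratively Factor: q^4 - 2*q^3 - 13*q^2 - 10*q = (q)*(q^3 - 2*q^2 - 13*q - 10) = q*(q + 1)*(q^2 - 3*q - 10) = q*(q + 1)*(q + 2)*(q - 5)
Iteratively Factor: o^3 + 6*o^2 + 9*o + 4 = (o + 4)*(o^2 + 2*o + 1) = (o + 1)*(o + 4)*(o + 1)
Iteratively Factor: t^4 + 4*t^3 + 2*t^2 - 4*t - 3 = (t + 3)*(t^3 + t^2 - t - 1) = (t - 1)*(t + 3)*(t^2 + 2*t + 1) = (t - 1)*(t + 1)*(t + 3)*(t + 1)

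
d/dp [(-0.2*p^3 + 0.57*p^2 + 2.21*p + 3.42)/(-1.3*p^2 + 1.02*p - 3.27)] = (0.26*p^4 - 0.408*p^3 + 5.4164*p^2 + 5.1642*p - 10.7151)/(1.69*p^4 - 2.652*p^3 + 9.5424*p^2 - 6.6708*p + 10.6929)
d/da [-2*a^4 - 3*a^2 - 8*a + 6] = -8*a^3 - 6*a - 8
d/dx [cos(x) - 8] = -sin(x)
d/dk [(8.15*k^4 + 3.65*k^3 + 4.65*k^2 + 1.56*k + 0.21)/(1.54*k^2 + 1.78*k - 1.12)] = (25.102*k^5 + 49.142*k^4 - 23.518*k^3 - 6.3894*k^2 - 11.0628*k - 2.121)/(2.3716*k^4 + 5.4824*k^3 - 0.2812*k^2 - 3.9872*k + 1.2544)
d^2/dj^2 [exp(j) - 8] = exp(j)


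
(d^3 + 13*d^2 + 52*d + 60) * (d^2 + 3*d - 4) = d^5 + 16*d^4 + 87*d^3 + 164*d^2 - 28*d - 240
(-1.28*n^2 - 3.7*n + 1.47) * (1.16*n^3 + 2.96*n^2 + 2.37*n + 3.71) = -1.4848*n^5 - 8.0808*n^4 - 12.2804*n^3 - 9.1666*n^2 - 10.2431*n + 5.4537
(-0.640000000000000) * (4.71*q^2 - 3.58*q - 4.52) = -3.0144*q^2 + 2.2912*q + 2.8928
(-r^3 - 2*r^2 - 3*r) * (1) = -r^3 - 2*r^2 - 3*r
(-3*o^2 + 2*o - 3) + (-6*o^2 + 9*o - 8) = -9*o^2 + 11*o - 11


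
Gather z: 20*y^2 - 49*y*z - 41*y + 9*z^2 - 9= 20*y^2 - 49*y*z - 41*y + 9*z^2 - 9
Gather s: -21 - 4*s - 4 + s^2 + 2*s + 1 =s^2 - 2*s - 24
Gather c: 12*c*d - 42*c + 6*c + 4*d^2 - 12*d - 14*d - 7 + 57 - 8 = c*(12*d - 36) + 4*d^2 - 26*d + 42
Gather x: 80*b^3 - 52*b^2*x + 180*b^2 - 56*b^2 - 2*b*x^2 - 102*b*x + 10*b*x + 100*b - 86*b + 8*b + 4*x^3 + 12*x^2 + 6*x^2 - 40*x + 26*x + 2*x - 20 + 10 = 80*b^3 + 124*b^2 + 22*b + 4*x^3 + x^2*(18 - 2*b) + x*(-52*b^2 - 92*b - 12) - 10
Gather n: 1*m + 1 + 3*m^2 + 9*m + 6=3*m^2 + 10*m + 7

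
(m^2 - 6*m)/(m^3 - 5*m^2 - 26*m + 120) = m/(m^2 + m - 20)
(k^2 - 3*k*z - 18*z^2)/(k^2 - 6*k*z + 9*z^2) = (k^2 - 3*k*z - 18*z^2)/(k^2 - 6*k*z + 9*z^2)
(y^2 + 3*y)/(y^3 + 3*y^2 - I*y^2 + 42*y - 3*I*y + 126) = y/(y^2 - I*y + 42)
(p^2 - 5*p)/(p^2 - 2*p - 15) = p/(p + 3)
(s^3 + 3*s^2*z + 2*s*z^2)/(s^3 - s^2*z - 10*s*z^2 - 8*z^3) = s/(s - 4*z)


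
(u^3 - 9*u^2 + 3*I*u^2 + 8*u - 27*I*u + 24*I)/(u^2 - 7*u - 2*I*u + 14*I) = (u^3 + 3*u^2*(-3 + I) + u*(8 - 27*I) + 24*I)/(u^2 - u*(7 + 2*I) + 14*I)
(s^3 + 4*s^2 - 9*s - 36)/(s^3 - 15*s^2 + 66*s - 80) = (s^3 + 4*s^2 - 9*s - 36)/(s^3 - 15*s^2 + 66*s - 80)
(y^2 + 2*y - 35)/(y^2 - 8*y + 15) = (y + 7)/(y - 3)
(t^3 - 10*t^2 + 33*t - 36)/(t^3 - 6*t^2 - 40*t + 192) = (t^2 - 6*t + 9)/(t^2 - 2*t - 48)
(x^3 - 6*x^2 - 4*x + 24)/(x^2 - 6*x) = x - 4/x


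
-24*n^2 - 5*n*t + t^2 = (-8*n + t)*(3*n + t)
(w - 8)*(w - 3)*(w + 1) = w^3 - 10*w^2 + 13*w + 24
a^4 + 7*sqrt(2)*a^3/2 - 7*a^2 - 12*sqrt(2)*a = a*(a - 3*sqrt(2)/2)*(a + sqrt(2))*(a + 4*sqrt(2))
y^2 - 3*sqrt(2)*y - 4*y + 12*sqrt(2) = (y - 4)*(y - 3*sqrt(2))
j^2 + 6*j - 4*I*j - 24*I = (j + 6)*(j - 4*I)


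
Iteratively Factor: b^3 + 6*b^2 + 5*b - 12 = (b + 3)*(b^2 + 3*b - 4) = (b - 1)*(b + 3)*(b + 4)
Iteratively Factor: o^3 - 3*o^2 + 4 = (o - 2)*(o^2 - o - 2) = (o - 2)^2*(o + 1)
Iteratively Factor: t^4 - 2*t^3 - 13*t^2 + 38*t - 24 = (t + 4)*(t^3 - 6*t^2 + 11*t - 6) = (t - 1)*(t + 4)*(t^2 - 5*t + 6) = (t - 2)*(t - 1)*(t + 4)*(t - 3)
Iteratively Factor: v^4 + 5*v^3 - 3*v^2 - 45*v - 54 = (v - 3)*(v^3 + 8*v^2 + 21*v + 18) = (v - 3)*(v + 3)*(v^2 + 5*v + 6) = (v - 3)*(v + 3)^2*(v + 2)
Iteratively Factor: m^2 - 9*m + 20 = (m - 5)*(m - 4)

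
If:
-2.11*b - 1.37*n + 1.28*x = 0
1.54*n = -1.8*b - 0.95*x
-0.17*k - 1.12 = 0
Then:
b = 4.1775593566505*x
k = -6.59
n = -5.4997447025785*x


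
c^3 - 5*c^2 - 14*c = c*(c - 7)*(c + 2)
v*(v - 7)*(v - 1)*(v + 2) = v^4 - 6*v^3 - 9*v^2 + 14*v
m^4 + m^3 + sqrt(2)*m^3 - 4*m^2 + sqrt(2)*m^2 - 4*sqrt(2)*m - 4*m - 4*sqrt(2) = (m - 2)*(m + 1)*(m + 2)*(m + sqrt(2))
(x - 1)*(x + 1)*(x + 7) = x^3 + 7*x^2 - x - 7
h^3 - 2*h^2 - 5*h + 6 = (h - 3)*(h - 1)*(h + 2)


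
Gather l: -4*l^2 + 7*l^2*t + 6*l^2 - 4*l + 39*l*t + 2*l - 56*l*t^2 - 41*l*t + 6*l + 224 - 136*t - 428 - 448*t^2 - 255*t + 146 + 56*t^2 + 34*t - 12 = l^2*(7*t + 2) + l*(-56*t^2 - 2*t + 4) - 392*t^2 - 357*t - 70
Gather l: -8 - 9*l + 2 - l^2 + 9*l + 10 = 4 - l^2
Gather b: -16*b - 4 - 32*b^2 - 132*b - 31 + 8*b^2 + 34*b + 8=-24*b^2 - 114*b - 27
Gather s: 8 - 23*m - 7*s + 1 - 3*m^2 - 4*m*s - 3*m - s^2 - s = -3*m^2 - 26*m - s^2 + s*(-4*m - 8) + 9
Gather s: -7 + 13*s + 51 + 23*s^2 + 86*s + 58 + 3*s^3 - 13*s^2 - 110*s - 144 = 3*s^3 + 10*s^2 - 11*s - 42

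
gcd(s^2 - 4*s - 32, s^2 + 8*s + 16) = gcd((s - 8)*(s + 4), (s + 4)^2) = s + 4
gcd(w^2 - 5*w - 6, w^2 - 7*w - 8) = w + 1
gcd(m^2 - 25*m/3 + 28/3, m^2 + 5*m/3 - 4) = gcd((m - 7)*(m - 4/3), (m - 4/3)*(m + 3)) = m - 4/3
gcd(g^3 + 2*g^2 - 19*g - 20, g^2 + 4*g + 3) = g + 1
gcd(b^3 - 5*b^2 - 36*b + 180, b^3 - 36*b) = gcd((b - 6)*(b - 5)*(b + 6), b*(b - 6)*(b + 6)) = b^2 - 36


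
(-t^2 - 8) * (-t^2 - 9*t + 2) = t^4 + 9*t^3 + 6*t^2 + 72*t - 16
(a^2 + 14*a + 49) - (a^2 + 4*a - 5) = 10*a + 54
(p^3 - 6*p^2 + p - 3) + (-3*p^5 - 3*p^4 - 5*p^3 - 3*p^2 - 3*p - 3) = -3*p^5 - 3*p^4 - 4*p^3 - 9*p^2 - 2*p - 6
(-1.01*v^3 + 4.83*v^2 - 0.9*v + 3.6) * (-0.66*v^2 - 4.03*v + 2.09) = 0.6666*v^5 + 0.8825*v^4 - 20.9818*v^3 + 11.3457*v^2 - 16.389*v + 7.524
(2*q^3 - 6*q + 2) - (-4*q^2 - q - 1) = 2*q^3 + 4*q^2 - 5*q + 3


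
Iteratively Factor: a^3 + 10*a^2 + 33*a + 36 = (a + 3)*(a^2 + 7*a + 12) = (a + 3)^2*(a + 4)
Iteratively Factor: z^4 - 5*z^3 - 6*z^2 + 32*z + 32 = (z + 1)*(z^3 - 6*z^2 + 32) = (z - 4)*(z + 1)*(z^2 - 2*z - 8) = (z - 4)^2*(z + 1)*(z + 2)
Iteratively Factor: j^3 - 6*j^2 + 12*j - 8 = (j - 2)*(j^2 - 4*j + 4) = (j - 2)^2*(j - 2)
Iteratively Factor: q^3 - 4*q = (q)*(q^2 - 4) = q*(q + 2)*(q - 2)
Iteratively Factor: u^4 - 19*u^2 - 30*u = (u + 2)*(u^3 - 2*u^2 - 15*u) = (u + 2)*(u + 3)*(u^2 - 5*u) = (u - 5)*(u + 2)*(u + 3)*(u)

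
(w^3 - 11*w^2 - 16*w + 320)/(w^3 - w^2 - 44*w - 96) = (w^2 - 3*w - 40)/(w^2 + 7*w + 12)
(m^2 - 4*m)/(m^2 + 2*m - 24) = m/(m + 6)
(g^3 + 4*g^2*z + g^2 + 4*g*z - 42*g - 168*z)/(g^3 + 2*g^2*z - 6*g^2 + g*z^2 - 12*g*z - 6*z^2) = (g^2 + 4*g*z + 7*g + 28*z)/(g^2 + 2*g*z + z^2)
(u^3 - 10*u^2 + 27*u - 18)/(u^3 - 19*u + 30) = (u^2 - 7*u + 6)/(u^2 + 3*u - 10)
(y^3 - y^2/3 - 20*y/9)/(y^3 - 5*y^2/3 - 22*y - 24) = y*(3*y - 5)/(3*(y^2 - 3*y - 18))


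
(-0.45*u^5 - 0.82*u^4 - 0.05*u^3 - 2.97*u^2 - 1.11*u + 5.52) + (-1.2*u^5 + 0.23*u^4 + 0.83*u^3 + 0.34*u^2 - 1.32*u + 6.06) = -1.65*u^5 - 0.59*u^4 + 0.78*u^3 - 2.63*u^2 - 2.43*u + 11.58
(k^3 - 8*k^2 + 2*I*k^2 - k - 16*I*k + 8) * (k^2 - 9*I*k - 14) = k^5 - 8*k^4 - 7*I*k^4 + 3*k^3 + 56*I*k^3 - 24*k^2 - 19*I*k^2 + 14*k + 152*I*k - 112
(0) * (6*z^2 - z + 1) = 0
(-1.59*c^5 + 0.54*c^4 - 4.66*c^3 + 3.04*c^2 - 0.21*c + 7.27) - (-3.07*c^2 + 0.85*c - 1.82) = -1.59*c^5 + 0.54*c^4 - 4.66*c^3 + 6.11*c^2 - 1.06*c + 9.09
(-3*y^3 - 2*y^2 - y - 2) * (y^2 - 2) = -3*y^5 - 2*y^4 + 5*y^3 + 2*y^2 + 2*y + 4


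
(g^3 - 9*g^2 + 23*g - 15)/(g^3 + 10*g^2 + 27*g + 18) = (g^3 - 9*g^2 + 23*g - 15)/(g^3 + 10*g^2 + 27*g + 18)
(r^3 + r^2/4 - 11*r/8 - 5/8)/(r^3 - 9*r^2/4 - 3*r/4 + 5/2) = (r + 1/2)/(r - 2)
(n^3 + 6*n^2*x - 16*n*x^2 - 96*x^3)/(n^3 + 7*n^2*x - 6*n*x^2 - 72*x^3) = (-n + 4*x)/(-n + 3*x)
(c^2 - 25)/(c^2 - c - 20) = (c + 5)/(c + 4)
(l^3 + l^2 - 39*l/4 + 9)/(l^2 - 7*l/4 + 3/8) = 2*(2*l^2 + 5*l - 12)/(4*l - 1)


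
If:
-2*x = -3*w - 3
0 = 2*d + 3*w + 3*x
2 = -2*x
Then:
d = 4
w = -5/3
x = -1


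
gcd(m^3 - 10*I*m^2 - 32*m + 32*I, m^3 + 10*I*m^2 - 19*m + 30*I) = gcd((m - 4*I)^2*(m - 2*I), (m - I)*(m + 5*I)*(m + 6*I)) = 1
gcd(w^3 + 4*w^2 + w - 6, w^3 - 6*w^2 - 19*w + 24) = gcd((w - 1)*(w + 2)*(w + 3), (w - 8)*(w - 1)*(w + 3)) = w^2 + 2*w - 3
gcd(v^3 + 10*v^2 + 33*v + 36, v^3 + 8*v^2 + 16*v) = v + 4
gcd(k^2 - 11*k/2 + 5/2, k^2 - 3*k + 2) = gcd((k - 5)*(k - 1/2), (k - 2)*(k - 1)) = 1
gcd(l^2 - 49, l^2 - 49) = l^2 - 49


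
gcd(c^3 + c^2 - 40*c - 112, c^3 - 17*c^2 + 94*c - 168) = c - 7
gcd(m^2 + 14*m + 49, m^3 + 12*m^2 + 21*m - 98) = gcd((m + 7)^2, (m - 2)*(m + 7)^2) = m^2 + 14*m + 49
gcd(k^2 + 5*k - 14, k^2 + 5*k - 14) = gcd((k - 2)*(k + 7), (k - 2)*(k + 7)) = k^2 + 5*k - 14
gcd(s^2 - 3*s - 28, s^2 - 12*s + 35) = s - 7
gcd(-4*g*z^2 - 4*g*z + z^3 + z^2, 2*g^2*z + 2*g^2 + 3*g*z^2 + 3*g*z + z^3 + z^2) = z + 1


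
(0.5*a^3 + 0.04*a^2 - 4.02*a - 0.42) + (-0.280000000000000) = 0.5*a^3 + 0.04*a^2 - 4.02*a - 0.7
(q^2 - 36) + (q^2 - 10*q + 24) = 2*q^2 - 10*q - 12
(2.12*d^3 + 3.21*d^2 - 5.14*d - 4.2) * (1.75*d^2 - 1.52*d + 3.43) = 3.71*d^5 + 2.3951*d^4 - 6.6026*d^3 + 11.4731*d^2 - 11.2462*d - 14.406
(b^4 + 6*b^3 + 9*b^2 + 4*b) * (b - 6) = b^5 - 27*b^3 - 50*b^2 - 24*b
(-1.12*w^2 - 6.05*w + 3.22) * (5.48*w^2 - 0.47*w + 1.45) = -6.1376*w^4 - 32.6276*w^3 + 18.8651*w^2 - 10.2859*w + 4.669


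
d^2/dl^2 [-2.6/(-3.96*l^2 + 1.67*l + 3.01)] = (81.54432*l^2 - 34.38864*l - 2.6*(7.92*l - 1.67)*(15.84*l - 3.34) - 61.98192)/(-3.96*l^2 + 1.67*l + 3.01)^3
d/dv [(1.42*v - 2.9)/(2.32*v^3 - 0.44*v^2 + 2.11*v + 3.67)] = (-6.5888*v^3 + 20.8088*v^2 - 2.552*v + 11.3304)/(5.3824*v^6 - 2.0416*v^5 + 9.984*v^4 + 15.172*v^3 + 1.2225*v^2 + 15.4874*v + 13.4689)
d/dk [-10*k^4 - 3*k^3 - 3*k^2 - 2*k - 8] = -40*k^3 - 9*k^2 - 6*k - 2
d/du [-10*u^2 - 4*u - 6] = -20*u - 4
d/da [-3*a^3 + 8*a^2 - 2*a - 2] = -9*a^2 + 16*a - 2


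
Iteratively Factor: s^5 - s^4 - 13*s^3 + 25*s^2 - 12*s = (s - 1)*(s^4 - 13*s^2 + 12*s) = (s - 1)^2*(s^3 + s^2 - 12*s) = (s - 3)*(s - 1)^2*(s^2 + 4*s) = s*(s - 3)*(s - 1)^2*(s + 4)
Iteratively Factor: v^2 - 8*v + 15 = (v - 3)*(v - 5)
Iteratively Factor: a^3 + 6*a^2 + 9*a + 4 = (a + 1)*(a^2 + 5*a + 4) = (a + 1)*(a + 4)*(a + 1)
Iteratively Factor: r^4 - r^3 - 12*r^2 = (r)*(r^3 - r^2 - 12*r) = r*(r - 4)*(r^2 + 3*r) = r^2*(r - 4)*(r + 3)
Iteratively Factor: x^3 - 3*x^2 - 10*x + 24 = (x - 2)*(x^2 - x - 12) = (x - 4)*(x - 2)*(x + 3)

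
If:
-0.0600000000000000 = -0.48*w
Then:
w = 0.12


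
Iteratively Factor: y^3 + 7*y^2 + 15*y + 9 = (y + 3)*(y^2 + 4*y + 3) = (y + 3)^2*(y + 1)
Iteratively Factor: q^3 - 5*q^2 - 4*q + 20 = (q - 2)*(q^2 - 3*q - 10) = (q - 5)*(q - 2)*(q + 2)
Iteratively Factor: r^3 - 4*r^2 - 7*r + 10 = (r + 2)*(r^2 - 6*r + 5) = (r - 1)*(r + 2)*(r - 5)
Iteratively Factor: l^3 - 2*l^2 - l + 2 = (l + 1)*(l^2 - 3*l + 2) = (l - 1)*(l + 1)*(l - 2)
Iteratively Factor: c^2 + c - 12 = (c - 3)*(c + 4)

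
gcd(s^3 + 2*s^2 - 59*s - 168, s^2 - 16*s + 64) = s - 8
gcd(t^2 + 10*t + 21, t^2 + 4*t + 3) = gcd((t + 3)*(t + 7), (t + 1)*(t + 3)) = t + 3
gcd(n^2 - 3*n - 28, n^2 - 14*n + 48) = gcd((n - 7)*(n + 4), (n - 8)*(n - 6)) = 1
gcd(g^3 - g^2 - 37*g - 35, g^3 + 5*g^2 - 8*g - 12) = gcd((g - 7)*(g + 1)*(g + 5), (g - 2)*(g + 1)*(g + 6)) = g + 1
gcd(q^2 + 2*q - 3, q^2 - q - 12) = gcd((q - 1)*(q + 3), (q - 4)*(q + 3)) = q + 3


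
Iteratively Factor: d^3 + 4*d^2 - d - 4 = (d + 1)*(d^2 + 3*d - 4) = (d - 1)*(d + 1)*(d + 4)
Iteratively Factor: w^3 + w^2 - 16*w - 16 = (w - 4)*(w^2 + 5*w + 4) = (w - 4)*(w + 1)*(w + 4)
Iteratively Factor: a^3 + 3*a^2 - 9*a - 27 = (a + 3)*(a^2 - 9) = (a + 3)^2*(a - 3)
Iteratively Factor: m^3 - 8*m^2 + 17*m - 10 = (m - 1)*(m^2 - 7*m + 10) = (m - 5)*(m - 1)*(m - 2)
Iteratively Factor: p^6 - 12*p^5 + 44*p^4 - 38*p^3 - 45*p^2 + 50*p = (p - 1)*(p^5 - 11*p^4 + 33*p^3 - 5*p^2 - 50*p) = (p - 5)*(p - 1)*(p^4 - 6*p^3 + 3*p^2 + 10*p) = (p - 5)*(p - 1)*(p + 1)*(p^3 - 7*p^2 + 10*p) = p*(p - 5)*(p - 1)*(p + 1)*(p^2 - 7*p + 10) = p*(p - 5)*(p - 2)*(p - 1)*(p + 1)*(p - 5)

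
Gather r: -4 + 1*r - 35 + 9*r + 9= 10*r - 30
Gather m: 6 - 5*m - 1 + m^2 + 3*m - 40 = m^2 - 2*m - 35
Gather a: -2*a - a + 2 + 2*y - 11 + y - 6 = -3*a + 3*y - 15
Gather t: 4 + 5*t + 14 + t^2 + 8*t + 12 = t^2 + 13*t + 30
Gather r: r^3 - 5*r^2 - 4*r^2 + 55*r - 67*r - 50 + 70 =r^3 - 9*r^2 - 12*r + 20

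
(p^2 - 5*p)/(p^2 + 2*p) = (p - 5)/(p + 2)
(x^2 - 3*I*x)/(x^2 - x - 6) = x*(-x + 3*I)/(-x^2 + x + 6)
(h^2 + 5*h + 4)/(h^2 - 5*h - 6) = (h + 4)/(h - 6)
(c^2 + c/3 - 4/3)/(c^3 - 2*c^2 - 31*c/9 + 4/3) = 3*(c - 1)/(3*c^2 - 10*c + 3)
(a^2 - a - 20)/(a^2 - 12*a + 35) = (a + 4)/(a - 7)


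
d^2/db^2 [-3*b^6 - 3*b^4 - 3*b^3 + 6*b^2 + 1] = -90*b^4 - 36*b^2 - 18*b + 12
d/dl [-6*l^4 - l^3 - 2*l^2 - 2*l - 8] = -24*l^3 - 3*l^2 - 4*l - 2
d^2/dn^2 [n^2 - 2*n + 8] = 2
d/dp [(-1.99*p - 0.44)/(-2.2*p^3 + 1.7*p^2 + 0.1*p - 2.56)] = (-8.756*p^3 + 0.479*p^2 + 1.496*p + 5.1384)/(4.84*p^6 - 7.48*p^5 + 2.45*p^4 + 11.604*p^3 - 8.694*p^2 - 0.512*p + 6.5536)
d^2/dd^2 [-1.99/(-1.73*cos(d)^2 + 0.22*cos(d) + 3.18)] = (23.823484*(1 - cos(d)^2)^2 - 2.272182*cos(d)^3 + 55.799202*cos(d)^2 + 3.15216*cos(d) - 45.911688)/(-1.73*cos(d)^2 + 0.22*cos(d) + 3.18)^3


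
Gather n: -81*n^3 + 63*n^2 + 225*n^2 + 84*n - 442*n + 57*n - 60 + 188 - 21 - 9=-81*n^3 + 288*n^2 - 301*n + 98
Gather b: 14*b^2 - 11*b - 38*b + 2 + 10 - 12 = 14*b^2 - 49*b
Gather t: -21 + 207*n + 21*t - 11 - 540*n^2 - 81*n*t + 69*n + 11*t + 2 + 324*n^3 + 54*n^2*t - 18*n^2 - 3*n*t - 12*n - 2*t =324*n^3 - 558*n^2 + 264*n + t*(54*n^2 - 84*n + 30) - 30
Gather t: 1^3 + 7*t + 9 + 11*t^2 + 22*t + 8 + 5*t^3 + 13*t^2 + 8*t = 5*t^3 + 24*t^2 + 37*t + 18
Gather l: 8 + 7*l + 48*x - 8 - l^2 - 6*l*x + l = -l^2 + l*(8 - 6*x) + 48*x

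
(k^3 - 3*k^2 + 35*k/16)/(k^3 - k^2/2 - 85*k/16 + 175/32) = 2*k/(2*k + 5)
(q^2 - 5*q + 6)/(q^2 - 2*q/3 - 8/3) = 3*(q - 3)/(3*q + 4)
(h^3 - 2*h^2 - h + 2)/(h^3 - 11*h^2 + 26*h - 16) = (h + 1)/(h - 8)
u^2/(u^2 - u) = u/(u - 1)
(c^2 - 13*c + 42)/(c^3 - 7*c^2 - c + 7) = (c - 6)/(c^2 - 1)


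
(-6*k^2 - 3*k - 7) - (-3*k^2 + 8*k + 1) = -3*k^2 - 11*k - 8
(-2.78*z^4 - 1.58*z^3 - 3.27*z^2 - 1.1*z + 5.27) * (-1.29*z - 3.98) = 3.5862*z^5 + 13.1026*z^4 + 10.5067*z^3 + 14.4336*z^2 - 2.4203*z - 20.9746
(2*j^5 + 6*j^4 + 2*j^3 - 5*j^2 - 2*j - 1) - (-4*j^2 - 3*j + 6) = 2*j^5 + 6*j^4 + 2*j^3 - j^2 + j - 7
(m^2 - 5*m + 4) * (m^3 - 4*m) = m^5 - 5*m^4 + 20*m^2 - 16*m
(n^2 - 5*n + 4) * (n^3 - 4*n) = n^5 - 5*n^4 + 20*n^2 - 16*n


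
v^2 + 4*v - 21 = (v - 3)*(v + 7)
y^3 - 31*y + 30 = (y - 5)*(y - 1)*(y + 6)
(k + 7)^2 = k^2 + 14*k + 49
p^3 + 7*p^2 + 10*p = p*(p + 2)*(p + 5)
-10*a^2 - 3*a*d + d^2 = (-5*a + d)*(2*a + d)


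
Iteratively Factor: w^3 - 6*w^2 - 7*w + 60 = (w - 4)*(w^2 - 2*w - 15) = (w - 4)*(w + 3)*(w - 5)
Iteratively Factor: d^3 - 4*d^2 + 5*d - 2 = (d - 1)*(d^2 - 3*d + 2) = (d - 1)^2*(d - 2)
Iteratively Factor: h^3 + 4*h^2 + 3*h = (h + 3)*(h^2 + h) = (h + 1)*(h + 3)*(h)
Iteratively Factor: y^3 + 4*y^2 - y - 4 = (y + 4)*(y^2 - 1) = (y + 1)*(y + 4)*(y - 1)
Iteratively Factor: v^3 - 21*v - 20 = (v + 1)*(v^2 - v - 20) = (v + 1)*(v + 4)*(v - 5)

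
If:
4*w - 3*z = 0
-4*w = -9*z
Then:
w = 0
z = 0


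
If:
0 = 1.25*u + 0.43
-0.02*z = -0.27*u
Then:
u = -0.34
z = -4.64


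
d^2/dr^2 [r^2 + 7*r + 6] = 2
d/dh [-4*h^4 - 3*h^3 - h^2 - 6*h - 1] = -16*h^3 - 9*h^2 - 2*h - 6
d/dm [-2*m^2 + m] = 1 - 4*m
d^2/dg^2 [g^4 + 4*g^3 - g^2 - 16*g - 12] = 12*g^2 + 24*g - 2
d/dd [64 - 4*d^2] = -8*d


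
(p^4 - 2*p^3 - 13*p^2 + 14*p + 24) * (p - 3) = p^5 - 5*p^4 - 7*p^3 + 53*p^2 - 18*p - 72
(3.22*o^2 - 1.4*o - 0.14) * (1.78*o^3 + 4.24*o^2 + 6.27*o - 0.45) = 5.7316*o^5 + 11.1608*o^4 + 14.0042*o^3 - 10.8206*o^2 - 0.2478*o + 0.063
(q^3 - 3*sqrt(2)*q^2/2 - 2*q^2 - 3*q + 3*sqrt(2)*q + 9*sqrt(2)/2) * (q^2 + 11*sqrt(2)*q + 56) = q^5 - 2*q^4 + 19*sqrt(2)*q^4/2 - 19*sqrt(2)*q^3 + 20*q^3 - 225*sqrt(2)*q^2/2 - 46*q^2 - 69*q + 168*sqrt(2)*q + 252*sqrt(2)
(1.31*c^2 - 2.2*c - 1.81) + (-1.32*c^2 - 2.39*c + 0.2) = -0.01*c^2 - 4.59*c - 1.61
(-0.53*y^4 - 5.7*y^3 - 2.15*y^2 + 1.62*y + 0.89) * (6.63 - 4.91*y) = 2.6023*y^5 + 24.4731*y^4 - 27.2345*y^3 - 22.2087*y^2 + 6.3707*y + 5.9007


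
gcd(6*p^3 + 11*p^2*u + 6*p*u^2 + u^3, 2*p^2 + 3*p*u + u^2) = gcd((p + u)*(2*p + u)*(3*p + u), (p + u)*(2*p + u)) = 2*p^2 + 3*p*u + u^2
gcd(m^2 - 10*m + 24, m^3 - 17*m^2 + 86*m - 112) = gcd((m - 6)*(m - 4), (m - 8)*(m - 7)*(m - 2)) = 1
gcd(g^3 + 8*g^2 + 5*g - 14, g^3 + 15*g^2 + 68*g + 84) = g^2 + 9*g + 14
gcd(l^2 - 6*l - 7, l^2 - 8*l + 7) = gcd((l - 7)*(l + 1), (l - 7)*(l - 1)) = l - 7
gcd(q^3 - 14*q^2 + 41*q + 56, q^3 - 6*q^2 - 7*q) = q^2 - 6*q - 7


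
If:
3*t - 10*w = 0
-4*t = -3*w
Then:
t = 0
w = 0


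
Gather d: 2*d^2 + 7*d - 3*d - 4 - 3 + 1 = 2*d^2 + 4*d - 6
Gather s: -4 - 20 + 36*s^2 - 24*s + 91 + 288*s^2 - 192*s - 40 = 324*s^2 - 216*s + 27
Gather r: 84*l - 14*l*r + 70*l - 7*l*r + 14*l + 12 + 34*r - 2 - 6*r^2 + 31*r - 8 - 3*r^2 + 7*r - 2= 168*l - 9*r^2 + r*(72 - 21*l)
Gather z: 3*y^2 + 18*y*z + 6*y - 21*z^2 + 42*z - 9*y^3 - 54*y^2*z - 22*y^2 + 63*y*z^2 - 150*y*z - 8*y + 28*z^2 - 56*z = -9*y^3 - 19*y^2 - 2*y + z^2*(63*y + 7) + z*(-54*y^2 - 132*y - 14)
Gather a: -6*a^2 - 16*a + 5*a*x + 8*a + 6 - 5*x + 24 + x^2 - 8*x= -6*a^2 + a*(5*x - 8) + x^2 - 13*x + 30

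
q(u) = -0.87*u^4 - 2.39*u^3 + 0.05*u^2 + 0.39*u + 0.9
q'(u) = -3.48*u^3 - 7.17*u^2 + 0.1*u + 0.39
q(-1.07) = 2.33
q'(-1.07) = -3.66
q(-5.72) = -483.74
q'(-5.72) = 416.51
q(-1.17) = 2.71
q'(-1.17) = -3.97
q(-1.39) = 3.63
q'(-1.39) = -4.26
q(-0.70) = 1.26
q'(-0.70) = -2.00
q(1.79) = -20.88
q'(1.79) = -42.36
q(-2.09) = 5.52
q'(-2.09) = 0.63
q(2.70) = -90.96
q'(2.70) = -120.11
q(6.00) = -1638.72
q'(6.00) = -1008.81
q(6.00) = -1638.72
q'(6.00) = -1008.81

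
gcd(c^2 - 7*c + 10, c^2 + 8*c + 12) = 1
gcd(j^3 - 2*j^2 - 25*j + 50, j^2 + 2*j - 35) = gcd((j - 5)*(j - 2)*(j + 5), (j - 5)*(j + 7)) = j - 5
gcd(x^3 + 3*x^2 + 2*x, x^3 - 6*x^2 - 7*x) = x^2 + x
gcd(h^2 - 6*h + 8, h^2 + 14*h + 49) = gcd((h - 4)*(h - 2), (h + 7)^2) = 1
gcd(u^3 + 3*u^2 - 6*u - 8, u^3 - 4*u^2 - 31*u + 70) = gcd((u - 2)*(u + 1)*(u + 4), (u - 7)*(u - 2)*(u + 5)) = u - 2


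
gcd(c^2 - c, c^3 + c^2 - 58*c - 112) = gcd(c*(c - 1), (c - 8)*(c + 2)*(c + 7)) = 1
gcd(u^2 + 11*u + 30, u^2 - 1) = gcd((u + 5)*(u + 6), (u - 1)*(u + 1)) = 1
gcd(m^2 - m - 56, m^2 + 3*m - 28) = m + 7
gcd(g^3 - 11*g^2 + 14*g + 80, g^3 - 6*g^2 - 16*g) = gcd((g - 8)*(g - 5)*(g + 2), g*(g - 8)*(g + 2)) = g^2 - 6*g - 16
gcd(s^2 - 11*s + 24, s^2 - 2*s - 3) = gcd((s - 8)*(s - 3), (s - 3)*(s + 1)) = s - 3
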